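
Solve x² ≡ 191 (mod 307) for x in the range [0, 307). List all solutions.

Since 307 ≡ 3 (mod 4), a square root of 191 is 191^((307+1)/4) = 191^77 mod 307.
Repeated squaring: 191^2≡255, 191^4≡248, 191^8≡104, 191^16≡71, 191^32≡129, 191^64≡63 (mod 307).
191^77 = 191^(64+8+4+1) ≡ 240 (mod 307).
Check: 240² = 57600 ≡ 191 (mod 307). The two roots are 67 and 240.

67, 240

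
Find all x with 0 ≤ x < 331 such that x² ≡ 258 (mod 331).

Since 331 ≡ 3 (mod 4), a square root of 258 is 258^((331+1)/4) = 258^83 mod 331.
Repeated squaring: 258^2≡33, 258^4≡96, 258^8≡279, 258^16≡56, 258^32≡157, 258^64≡155 (mod 331).
258^83 = 258^(64+16+2+1) ≡ 143 (mod 331).
Check: 143² = 20449 ≡ 258 (mod 331). The two roots are 143 and 188.

143, 188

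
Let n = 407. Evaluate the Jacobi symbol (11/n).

0

Reciprocity: 11 ≡ 3 and 407 ≡ 3 (mod 4), so (11/407) = −(407/11).
Reduce top mod 11: now compute (0/11).
Top reduces to 0: gcd > 1, so the symbol is 0.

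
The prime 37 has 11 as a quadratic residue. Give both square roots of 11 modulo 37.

14, 23

37 ≡ 1 (mod 4), so we find a root by search.
Trying successive values, 14² = 196 ≡ 11 (mod 37). The other root is 37 − 14 = 23.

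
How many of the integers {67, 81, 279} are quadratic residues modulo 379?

(67/379) = +1 → QR.
(81/379) = +1 → QR.
(279/379) = -1 → non-residue.
Total quadratic residues among the 3: 2.

2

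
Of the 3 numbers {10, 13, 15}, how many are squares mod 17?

2

(10/17) = -1 → non-residue.
(13/17) = +1 → QR.
(15/17) = +1 → QR.
Total quadratic residues among the 3: 2.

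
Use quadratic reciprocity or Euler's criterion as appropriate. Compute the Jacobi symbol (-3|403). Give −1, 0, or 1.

First reduce: -3 ≡ 400 (mod 403).
Pull out 2^4: since 403 ≡ 3 (mod 8), (2/403) = -1, so (2/403)^4 = +1.
Reciprocity: 25 ≡ 1 and 403 ≡ 3 (mod 4), so (25/403) = +(403/25).
Reduce top mod 25: now compute (3/25).
Reciprocity: 3 ≡ 3 and 25 ≡ 1 (mod 4), so (3/25) = +(25/3).
Reduce top mod 3: now compute (1/3).
Reached (1/3) = 1. Collecting the sign flips along the way, the symbol is +1.

1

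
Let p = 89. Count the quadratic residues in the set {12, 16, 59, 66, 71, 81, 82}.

(12/89) = -1 → non-residue.
(16/89) = +1 → QR.
(59/89) = -1 → non-residue.
(66/89) = -1 → non-residue.
(71/89) = +1 → QR.
(81/89) = +1 → QR.
(82/89) = -1 → non-residue.
Total quadratic residues among the 7: 3.

3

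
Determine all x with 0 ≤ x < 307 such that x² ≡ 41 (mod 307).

Since 307 ≡ 3 (mod 4), a square root of 41 is 41^((307+1)/4) = 41^77 mod 307.
Repeated squaring: 41^2≡146, 41^4≡133, 41^8≡190, 41^16≡181, 41^32≡219, 41^64≡69 (mod 307).
41^77 = 41^(64+8+4+1) ≡ 196 (mod 307).
Check: 196² = 38416 ≡ 41 (mod 307). The two roots are 111 and 196.

111, 196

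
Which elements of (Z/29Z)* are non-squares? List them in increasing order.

2 3 8 10 11 12 14 15 17 18 19 21 26 27

Square k = 1,…,14 (k and 29−k give the same square):
1²=1, 2²=4, 3²=9, 4²=16, 5²=25, 6²≡7, 7²≡20, 8²≡6, 9²≡23, 10²≡13, 11²≡5, 12²≡28, 13²≡24, 14²≡22 (mod 29).
The residues are {1, 4, 5, 6, 7, 9, 13, 16, 20, 22, 23, 24, 25, 28}; the non-residues are the remaining 14 nonzero classes.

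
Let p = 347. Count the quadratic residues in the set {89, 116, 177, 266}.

(89/347) = +1 → QR.
(116/347) = +1 → QR.
(177/347) = +1 → QR.
(266/347) = -1 → non-residue.
Total quadratic residues among the 4: 3.

3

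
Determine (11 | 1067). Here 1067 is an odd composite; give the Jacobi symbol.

Reciprocity: 11 ≡ 3 and 1067 ≡ 3 (mod 4), so (11/1067) = −(1067/11).
Reduce top mod 11: now compute (0/11).
Top reduces to 0: gcd > 1, so the symbol is 0.

0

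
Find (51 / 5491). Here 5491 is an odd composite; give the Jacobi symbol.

0

Reciprocity: 51 ≡ 3 and 5491 ≡ 3 (mod 4), so (51/5491) = −(5491/51).
Reduce top mod 51: now compute (34/51).
Pull out 2: since 51 ≡ 3 (mod 8), (2/51) = -1.
Reciprocity: 17 ≡ 1 and 51 ≡ 3 (mod 4), so (17/51) = +(51/17).
Reduce top mod 17: now compute (0/17).
Top reduces to 0: gcd > 1, so the symbol is 0.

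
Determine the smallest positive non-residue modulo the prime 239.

7

(2/239) = +1, so 2 is a residue.
(3/239) = +1, so 3 is a residue.
(4/239) = +1, so 4 is a residue.
(5/239) = +1, so 5 is a residue.
(6/239) = +1, so 6 is a residue.
(7/239) = −1, so 7 is the smallest positive non-residue mod 239.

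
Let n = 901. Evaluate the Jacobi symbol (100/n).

1

Pull out 2^2: since 901 ≡ 5 (mod 8), (2/901) = -1, so (2/901)^2 = +1.
Reciprocity: 25 ≡ 1 and 901 ≡ 1 (mod 4), so (25/901) = +(901/25).
Reduce top mod 25: now compute (1/25).
Reached (1/25) = 1. Collecting the sign flips along the way, the symbol is +1.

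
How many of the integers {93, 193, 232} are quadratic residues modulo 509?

(93/509) = +1 → QR.
(193/509) = -1 → non-residue.
(232/509) = -1 → non-residue.
Total quadratic residues among the 3: 1.

1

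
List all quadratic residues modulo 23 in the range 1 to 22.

1,2,3,4,6,8,9,12,13,16,18

Square k = 1,…,11 (k and 23−k give the same square):
1²=1, 2²=4, 3²=9, 4²=16, 5²≡2, 6²≡13, 7²≡3, 8²≡18, 9²≡12, 10²≡8, 11²≡6 (mod 23).
So the quadratic residues mod 23 are {1, 2, 3, 4, 6, 8, 9, 12, 13, 16, 18}.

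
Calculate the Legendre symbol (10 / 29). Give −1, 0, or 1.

-1

Pull out 2: since 29 ≡ 5 (mod 8), (2/29) = -1.
Reciprocity: 5 ≡ 1 and 29 ≡ 1 (mod 4), so (5/29) = +(29/5).
Reduce top mod 5: now compute (4/5).
Pull out 2^2: since 5 ≡ 5 (mod 8), (2/5) = -1, so (2/5)^2 = +1.
Reached (1/5) = 1. Collecting the sign flips along the way, the symbol is -1.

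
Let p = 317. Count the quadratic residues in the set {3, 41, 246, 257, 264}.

(3/317) = -1 → non-residue.
(41/317) = -1 → non-residue.
(246/317) = -1 → non-residue.
(257/317) = +1 → QR.
(264/317) = +1 → QR.
Total quadratic residues among the 5: 2.

2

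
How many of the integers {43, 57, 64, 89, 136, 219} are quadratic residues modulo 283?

4

(43/283) = -1 → non-residue.
(57/283) = +1 → QR.
(64/283) = +1 → QR.
(89/283) = +1 → QR.
(136/283) = +1 → QR.
(219/283) = -1 → non-residue.
Total quadratic residues among the 6: 4.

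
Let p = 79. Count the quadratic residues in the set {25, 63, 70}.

(25/79) = +1 → QR.
(63/79) = -1 → non-residue.
(70/79) = -1 → non-residue.
Total quadratic residues among the 3: 1.

1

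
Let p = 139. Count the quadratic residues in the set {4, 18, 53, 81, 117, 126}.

3

(4/139) = +1 → QR.
(18/139) = -1 → non-residue.
(53/139) = -1 → non-residue.
(81/139) = +1 → QR.
(117/139) = +1 → QR.
(126/139) = -1 → non-residue.
Total quadratic residues among the 6: 3.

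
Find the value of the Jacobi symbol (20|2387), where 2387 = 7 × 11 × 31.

Pull out 2^2: since 2387 ≡ 3 (mod 8), (2/2387) = -1, so (2/2387)^2 = +1.
Reciprocity: 5 ≡ 1 and 2387 ≡ 3 (mod 4), so (5/2387) = +(2387/5).
Reduce top mod 5: now compute (2/5).
Pull out 2: since 5 ≡ 5 (mod 8), (2/5) = -1.
Reached (1/5) = 1. Collecting the sign flips along the way, the symbol is -1.

-1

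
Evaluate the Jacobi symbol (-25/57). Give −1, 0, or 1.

1

First reduce: -25 ≡ 32 (mod 57).
Pull out 2^5: since 57 ≡ 1 (mod 8), (2/57) = +1, so (2/57)^5 = +1.
Reached (1/57) = 1. Collecting the sign flips along the way, the symbol is +1.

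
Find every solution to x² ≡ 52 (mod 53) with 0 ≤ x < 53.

23, 30

53 ≡ 1 (mod 4), so we find a root by search.
Trying successive values, 23² = 529 ≡ 52 (mod 53). The other root is 53 − 23 = 30.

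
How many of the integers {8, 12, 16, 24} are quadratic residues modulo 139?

(8/139) = -1 → non-residue.
(12/139) = -1 → non-residue.
(16/139) = +1 → QR.
(24/139) = +1 → QR.
Total quadratic residues among the 4: 2.

2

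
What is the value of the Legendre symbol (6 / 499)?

1

Pull out 2: since 499 ≡ 3 (mod 8), (2/499) = -1.
Reciprocity: 3 ≡ 3 and 499 ≡ 3 (mod 4), so (3/499) = −(499/3).
Reduce top mod 3: now compute (1/3).
Reached (1/3) = 1. Collecting the sign flips along the way, the symbol is +1.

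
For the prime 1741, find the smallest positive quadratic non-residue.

2

(2/1741) = −1, so 2 is the smallest positive non-residue mod 1741.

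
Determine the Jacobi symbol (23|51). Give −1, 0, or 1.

Reciprocity: 23 ≡ 3 and 51 ≡ 3 (mod 4), so (23/51) = −(51/23).
Reduce top mod 23: now compute (5/23).
Reciprocity: 5 ≡ 1 and 23 ≡ 3 (mod 4), so (5/23) = +(23/5).
Reduce top mod 5: now compute (3/5).
Reciprocity: 3 ≡ 3 and 5 ≡ 1 (mod 4), so (3/5) = +(5/3).
Reduce top mod 3: now compute (2/3).
Pull out 2: since 3 ≡ 3 (mod 8), (2/3) = -1.
Reached (1/3) = 1. Collecting the sign flips along the way, the symbol is +1.

1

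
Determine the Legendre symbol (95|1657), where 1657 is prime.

-1

Reciprocity: 95 ≡ 3 and 1657 ≡ 1 (mod 4), so (95/1657) = +(1657/95).
Reduce top mod 95: now compute (42/95).
Pull out 2: since 95 ≡ 7 (mod 8), (2/95) = +1.
Reciprocity: 21 ≡ 1 and 95 ≡ 3 (mod 4), so (21/95) = +(95/21).
Reduce top mod 21: now compute (11/21).
Reciprocity: 11 ≡ 3 and 21 ≡ 1 (mod 4), so (11/21) = +(21/11).
Reduce top mod 11: now compute (10/11).
Pull out 2: since 11 ≡ 3 (mod 8), (2/11) = -1.
Reciprocity: 5 ≡ 1 and 11 ≡ 3 (mod 4), so (5/11) = +(11/5).
Reduce top mod 5: now compute (1/5).
Reached (1/5) = 1. Collecting the sign flips along the way, the symbol is -1.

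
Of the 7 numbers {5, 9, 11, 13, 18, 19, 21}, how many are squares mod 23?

3

(5/23) = -1 → non-residue.
(9/23) = +1 → QR.
(11/23) = -1 → non-residue.
(13/23) = +1 → QR.
(18/23) = +1 → QR.
(19/23) = -1 → non-residue.
(21/23) = -1 → non-residue.
Total quadratic residues among the 7: 3.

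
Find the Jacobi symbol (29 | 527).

Reciprocity: 29 ≡ 1 and 527 ≡ 3 (mod 4), so (29/527) = +(527/29).
Reduce top mod 29: now compute (5/29).
Reciprocity: 5 ≡ 1 and 29 ≡ 1 (mod 4), so (5/29) = +(29/5).
Reduce top mod 5: now compute (4/5).
Pull out 2^2: since 5 ≡ 5 (mod 8), (2/5) = -1, so (2/5)^2 = +1.
Reached (1/5) = 1. Collecting the sign flips along the way, the symbol is +1.

1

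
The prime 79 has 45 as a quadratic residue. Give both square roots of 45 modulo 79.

19, 60

Since 79 ≡ 3 (mod 4), a square root of 45 is 45^((79+1)/4) = 45^20 mod 79.
Repeated squaring: 45^2≡50, 45^4≡51, 45^8≡73, 45^16≡36 (mod 79).
45^20 = 45^(16+4) ≡ 19 (mod 79).
Check: 19² = 361 ≡ 45 (mod 79). The two roots are 19 and 60.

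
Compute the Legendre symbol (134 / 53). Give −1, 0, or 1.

1

First reduce: 134 ≡ 28 (mod 53).
Pull out 2^2: since 53 ≡ 5 (mod 8), (2/53) = -1, so (2/53)^2 = +1.
Reciprocity: 7 ≡ 3 and 53 ≡ 1 (mod 4), so (7/53) = +(53/7).
Reduce top mod 7: now compute (4/7).
Pull out 2^2: since 7 ≡ 7 (mod 8), (2/7) = +1, so (2/7)^2 = +1.
Reached (1/7) = 1. Collecting the sign flips along the way, the symbol is +1.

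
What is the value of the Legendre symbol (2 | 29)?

-1

Pull out 2: since 29 ≡ 5 (mod 8), (2/29) = -1.
Reached (1/29) = 1. Collecting the sign flips along the way, the symbol is -1.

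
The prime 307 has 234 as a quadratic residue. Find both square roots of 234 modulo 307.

Since 307 ≡ 3 (mod 4), a square root of 234 is 234^((307+1)/4) = 234^77 mod 307.
Repeated squaring: 234^2≡110, 234^4≡127, 234^8≡165, 234^16≡209, 234^32≡87, 234^64≡201 (mod 307).
234^77 = 234^(64+8+4+1) ≡ 65 (mod 307).
Check: 65² = 4225 ≡ 234 (mod 307). The two roots are 65 and 242.

65, 242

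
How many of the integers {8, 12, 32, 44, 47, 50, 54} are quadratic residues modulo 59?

1

(8/59) = -1 → non-residue.
(12/59) = +1 → QR.
(32/59) = -1 → non-residue.
(44/59) = -1 → non-residue.
(47/59) = -1 → non-residue.
(50/59) = -1 → non-residue.
(54/59) = -1 → non-residue.
Total quadratic residues among the 7: 1.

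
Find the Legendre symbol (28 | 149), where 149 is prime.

Pull out 2^2: since 149 ≡ 5 (mod 8), (2/149) = -1, so (2/149)^2 = +1.
Reciprocity: 7 ≡ 3 and 149 ≡ 1 (mod 4), so (7/149) = +(149/7).
Reduce top mod 7: now compute (2/7).
Pull out 2: since 7 ≡ 7 (mod 8), (2/7) = +1.
Reached (1/7) = 1. Collecting the sign flips along the way, the symbol is +1.

1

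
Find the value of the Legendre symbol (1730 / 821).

Euler's criterion: (1730/821) ≡ 88^410 (mod 821).
88^2 ≡ 355 (mod 821)
88^4 ≡ 412 (mod 821)
88^8 ≡ 618 (mod 821)
88^16 ≡ 159 (mod 821)
88^32 ≡ 651 (mod 821)
88^64 ≡ 165 (mod 821)
88^128 ≡ 132 (mod 821)
88^256 ≡ 183 (mod 821)
88^410 = 88^(256+128+16+8+2) ≡ 1 (mod 821).
Result is 1, so (1730/821) = 1.

1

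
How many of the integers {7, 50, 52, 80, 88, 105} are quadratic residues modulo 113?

5

(7/113) = +1 → QR.
(50/113) = +1 → QR.
(52/113) = +1 → QR.
(80/113) = -1 → non-residue.
(88/113) = +1 → QR.
(105/113) = +1 → QR.
Total quadratic residues among the 6: 5.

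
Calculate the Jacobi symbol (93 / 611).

Reciprocity: 93 ≡ 1 and 611 ≡ 3 (mod 4), so (93/611) = +(611/93).
Reduce top mod 93: now compute (53/93).
Reciprocity: 53 ≡ 1 and 93 ≡ 1 (mod 4), so (53/93) = +(93/53).
Reduce top mod 53: now compute (40/53).
Pull out 2^3: since 53 ≡ 5 (mod 8), (2/53) = -1, so (2/53)^3 = -1.
Reciprocity: 5 ≡ 1 and 53 ≡ 1 (mod 4), so (5/53) = +(53/5).
Reduce top mod 5: now compute (3/5).
Reciprocity: 3 ≡ 3 and 5 ≡ 1 (mod 4), so (3/5) = +(5/3).
Reduce top mod 3: now compute (2/3).
Pull out 2: since 3 ≡ 3 (mod 8), (2/3) = -1.
Reached (1/3) = 1. Collecting the sign flips along the way, the symbol is +1.

1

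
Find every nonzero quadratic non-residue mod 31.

3,6,11,12,13,15,17,21,22,23,24,26,27,29,30

Square k = 1,…,15 (k and 31−k give the same square):
1²=1, 2²=4, 3²=9, 4²=16, 5²=25, 6²≡5, 7²≡18, 8²≡2, 9²≡19, 10²≡7, 11²≡28, 12²≡20, 13²≡14, 14²≡10, 15²≡8 (mod 31).
The residues are {1, 2, 4, 5, 7, 8, 9, 10, 14, 16, 18, 19, 20, 25, 28}; the non-residues are the remaining 15 nonzero classes.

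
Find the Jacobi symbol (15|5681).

Reciprocity: 15 ≡ 3 and 5681 ≡ 1 (mod 4), so (15/5681) = +(5681/15).
Reduce top mod 15: now compute (11/15).
Reciprocity: 11 ≡ 3 and 15 ≡ 3 (mod 4), so (11/15) = −(15/11).
Reduce top mod 11: now compute (4/11).
Pull out 2^2: since 11 ≡ 3 (mod 8), (2/11) = -1, so (2/11)^2 = +1.
Reached (1/11) = 1. Collecting the sign flips along the way, the symbol is -1.

-1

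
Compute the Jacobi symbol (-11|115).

1

First reduce: -11 ≡ 104 (mod 115).
Pull out 2^3: since 115 ≡ 3 (mod 8), (2/115) = -1, so (2/115)^3 = -1.
Reciprocity: 13 ≡ 1 and 115 ≡ 3 (mod 4), so (13/115) = +(115/13).
Reduce top mod 13: now compute (11/13).
Reciprocity: 11 ≡ 3 and 13 ≡ 1 (mod 4), so (11/13) = +(13/11).
Reduce top mod 11: now compute (2/11).
Pull out 2: since 11 ≡ 3 (mod 8), (2/11) = -1.
Reached (1/11) = 1. Collecting the sign flips along the way, the symbol is +1.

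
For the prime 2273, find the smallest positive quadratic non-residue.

(2/2273) = +1, so 2 is a residue.
(3/2273) = −1, so 3 is the smallest positive non-residue mod 2273.

3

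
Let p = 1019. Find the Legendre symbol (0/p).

0

Top reduces to 0: gcd > 1, so the symbol is 0.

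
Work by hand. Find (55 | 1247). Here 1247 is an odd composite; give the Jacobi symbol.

Reciprocity: 55 ≡ 3 and 1247 ≡ 3 (mod 4), so (55/1247) = −(1247/55).
Reduce top mod 55: now compute (37/55).
Reciprocity: 37 ≡ 1 and 55 ≡ 3 (mod 4), so (37/55) = +(55/37).
Reduce top mod 37: now compute (18/37).
Pull out 2: since 37 ≡ 5 (mod 8), (2/37) = -1.
Reciprocity: 9 ≡ 1 and 37 ≡ 1 (mod 4), so (9/37) = +(37/9).
Reduce top mod 9: now compute (1/9).
Reached (1/9) = 1. Collecting the sign flips along the way, the symbol is +1.

1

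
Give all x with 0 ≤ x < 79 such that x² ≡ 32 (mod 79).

36, 43

Since 79 ≡ 3 (mod 4), a square root of 32 is 32^((79+1)/4) = 32^20 mod 79.
Repeated squaring: 32^2≡76, 32^4≡9, 32^8≡2, 32^16≡4 (mod 79).
32^20 = 32^(16+4) ≡ 36 (mod 79).
Check: 36² = 1296 ≡ 32 (mod 79). The two roots are 36 and 43.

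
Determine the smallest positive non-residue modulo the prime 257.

3

(2/257) = +1, so 2 is a residue.
(3/257) = −1, so 3 is the smallest positive non-residue mod 257.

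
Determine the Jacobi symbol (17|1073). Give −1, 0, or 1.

1

Reciprocity: 17 ≡ 1 and 1073 ≡ 1 (mod 4), so (17/1073) = +(1073/17).
Reduce top mod 17: now compute (2/17).
Pull out 2: since 17 ≡ 1 (mod 8), (2/17) = +1.
Reached (1/17) = 1. Collecting the sign flips along the way, the symbol is +1.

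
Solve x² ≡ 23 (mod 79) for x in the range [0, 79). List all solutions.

Since 79 ≡ 3 (mod 4), a square root of 23 is 23^((79+1)/4) = 23^20 mod 79.
Repeated squaring: 23^2≡55, 23^4≡23, 23^8≡55, 23^16≡23 (mod 79).
23^20 = 23^(16+4) ≡ 55 (mod 79).
Check: 55² = 3025 ≡ 23 (mod 79). The two roots are 24 and 55.

24, 55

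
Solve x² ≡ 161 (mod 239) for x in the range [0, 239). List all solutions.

Since 239 ≡ 3 (mod 4), a square root of 161 is 161^((239+1)/4) = 161^60 mod 239.
Repeated squaring: 161^2≡109, 161^4≡170, 161^8≡220, 161^16≡122, 161^32≡66 (mod 239).
161^60 = 161^(32+16+8+4) ≡ 20 (mod 239).
Check: 20² = 400 ≡ 161 (mod 239). The two roots are 20 and 219.

20, 219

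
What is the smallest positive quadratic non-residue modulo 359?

(2/359) = +1, so 2 is a residue.
(3/359) = +1, so 3 is a residue.
(4/359) = +1, so 4 is a residue.
(5/359) = +1, so 5 is a residue.
(6/359) = +1, so 6 is a residue.
(7/359) = −1, so 7 is the smallest positive non-residue mod 359.

7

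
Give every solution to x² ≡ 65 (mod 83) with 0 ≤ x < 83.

27, 56

Since 83 ≡ 3 (mod 4), a square root of 65 is 65^((83+1)/4) = 65^21 mod 83.
Repeated squaring: 65^2≡75, 65^4≡64, 65^8≡29, 65^16≡11 (mod 83).
65^21 = 65^(16+4+1) ≡ 27 (mod 83).
Check: 27² = 729 ≡ 65 (mod 83). The two roots are 27 and 56.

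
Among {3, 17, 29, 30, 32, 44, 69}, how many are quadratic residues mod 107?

5

(3/107) = +1 → QR.
(17/107) = -1 → non-residue.
(29/107) = +1 → QR.
(30/107) = +1 → QR.
(32/107) = -1 → non-residue.
(44/107) = +1 → QR.
(69/107) = +1 → QR.
Total quadratic residues among the 7: 5.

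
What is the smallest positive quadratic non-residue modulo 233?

3

(2/233) = +1, so 2 is a residue.
(3/233) = −1, so 3 is the smallest positive non-residue mod 233.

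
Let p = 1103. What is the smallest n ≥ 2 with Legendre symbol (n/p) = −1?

(2/1103) = +1, so 2 is a residue.
(3/1103) = +1, so 3 is a residue.
(4/1103) = +1, so 4 is a residue.
(5/1103) = −1, so 5 is the smallest positive non-residue mod 1103.

5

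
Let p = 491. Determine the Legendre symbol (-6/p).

Euler's criterion: (-6/491) ≡ 485^245 (mod 491).
485^2 ≡ 36 (mod 491)
485^4 ≡ 314 (mod 491)
485^8 ≡ 396 (mod 491)
485^16 ≡ 187 (mod 491)
485^32 ≡ 108 (mod 491)
485^64 ≡ 371 (mod 491)
485^128 ≡ 161 (mod 491)
485^245 = 485^(128+64+32+16+4+1) ≡ 1 (mod 491).
Result is 1, so (-6/491) = 1.

1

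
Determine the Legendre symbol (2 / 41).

Pull out 2: since 41 ≡ 1 (mod 8), (2/41) = +1.
Reached (1/41) = 1. Collecting the sign flips along the way, the symbol is +1.

1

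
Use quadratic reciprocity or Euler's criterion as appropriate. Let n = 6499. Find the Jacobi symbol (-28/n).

-1

First reduce: -28 ≡ 6471 (mod 6499).
Reciprocity: 6471 ≡ 3 and 6499 ≡ 3 (mod 4), so (6471/6499) = −(6499/6471).
Reduce top mod 6471: now compute (28/6471).
Pull out 2^2: since 6471 ≡ 7 (mod 8), (2/6471) = +1, so (2/6471)^2 = +1.
Reciprocity: 7 ≡ 3 and 6471 ≡ 3 (mod 4), so (7/6471) = −(6471/7).
Reduce top mod 7: now compute (3/7).
Reciprocity: 3 ≡ 3 and 7 ≡ 3 (mod 4), so (3/7) = −(7/3).
Reduce top mod 3: now compute (1/3).
Reached (1/3) = 1. Collecting the sign flips along the way, the symbol is -1.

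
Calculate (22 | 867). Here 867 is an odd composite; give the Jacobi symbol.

1

Pull out 2: since 867 ≡ 3 (mod 8), (2/867) = -1.
Reciprocity: 11 ≡ 3 and 867 ≡ 3 (mod 4), so (11/867) = −(867/11).
Reduce top mod 11: now compute (9/11).
Reciprocity: 9 ≡ 1 and 11 ≡ 3 (mod 4), so (9/11) = +(11/9).
Reduce top mod 9: now compute (2/9).
Pull out 2: since 9 ≡ 1 (mod 8), (2/9) = +1.
Reached (1/9) = 1. Collecting the sign flips along the way, the symbol is +1.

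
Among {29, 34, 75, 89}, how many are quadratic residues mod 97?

2

(29/97) = -1 → non-residue.
(34/97) = -1 → non-residue.
(75/97) = +1 → QR.
(89/97) = +1 → QR.
Total quadratic residues among the 4: 2.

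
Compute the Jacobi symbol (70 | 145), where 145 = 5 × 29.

0

Pull out 2: since 145 ≡ 1 (mod 8), (2/145) = +1.
Reciprocity: 35 ≡ 3 and 145 ≡ 1 (mod 4), so (35/145) = +(145/35).
Reduce top mod 35: now compute (5/35).
Reciprocity: 5 ≡ 1 and 35 ≡ 3 (mod 4), so (5/35) = +(35/5).
Reduce top mod 5: now compute (0/5).
Top reduces to 0: gcd > 1, so the symbol is 0.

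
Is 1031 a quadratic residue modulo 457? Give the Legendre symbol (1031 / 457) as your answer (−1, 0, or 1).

Euler's criterion: (1031/457) ≡ 117^228 (mod 457).
117^2 ≡ 436 (mod 457)
117^4 ≡ 441 (mod 457)
117^8 ≡ 256 (mod 457)
117^16 ≡ 185 (mod 457)
117^32 ≡ 407 (mod 457)
117^64 ≡ 215 (mod 457)
117^128 ≡ 68 (mod 457)
117^228 = 117^(128+64+32+4) ≡ 456 (mod 457).
Result is 456 ≡ −1, so (1031/457) = −1.

-1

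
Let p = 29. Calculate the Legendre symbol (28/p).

Pull out 2^2: since 29 ≡ 5 (mod 8), (2/29) = -1, so (2/29)^2 = +1.
Reciprocity: 7 ≡ 3 and 29 ≡ 1 (mod 4), so (7/29) = +(29/7).
Reduce top mod 7: now compute (1/7).
Reached (1/7) = 1. Collecting the sign flips along the way, the symbol is +1.

1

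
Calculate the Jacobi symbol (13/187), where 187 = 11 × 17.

Reciprocity: 13 ≡ 1 and 187 ≡ 3 (mod 4), so (13/187) = +(187/13).
Reduce top mod 13: now compute (5/13).
Reciprocity: 5 ≡ 1 and 13 ≡ 1 (mod 4), so (5/13) = +(13/5).
Reduce top mod 5: now compute (3/5).
Reciprocity: 3 ≡ 3 and 5 ≡ 1 (mod 4), so (3/5) = +(5/3).
Reduce top mod 3: now compute (2/3).
Pull out 2: since 3 ≡ 3 (mod 8), (2/3) = -1.
Reached (1/3) = 1. Collecting the sign flips along the way, the symbol is -1.

-1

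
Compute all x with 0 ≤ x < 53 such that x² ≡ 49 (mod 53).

7, 46

53 ≡ 1 (mod 4), so we find a root by search.
Trying successive values, 7² = 49 ≡ 49 (mod 53). The other root is 53 − 7 = 46.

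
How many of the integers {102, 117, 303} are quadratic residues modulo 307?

(102/307) = +1 → QR.
(117/307) = -1 → non-residue.
(303/307) = -1 → non-residue.
Total quadratic residues among the 3: 1.

1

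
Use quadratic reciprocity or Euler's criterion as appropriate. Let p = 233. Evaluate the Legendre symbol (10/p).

-1

Pull out 2: since 233 ≡ 1 (mod 8), (2/233) = +1.
Reciprocity: 5 ≡ 1 and 233 ≡ 1 (mod 4), so (5/233) = +(233/5).
Reduce top mod 5: now compute (3/5).
Reciprocity: 3 ≡ 3 and 5 ≡ 1 (mod 4), so (3/5) = +(5/3).
Reduce top mod 3: now compute (2/3).
Pull out 2: since 3 ≡ 3 (mod 8), (2/3) = -1.
Reached (1/3) = 1. Collecting the sign flips along the way, the symbol is -1.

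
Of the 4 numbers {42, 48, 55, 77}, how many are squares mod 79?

(42/79) = +1 → QR.
(48/79) = -1 → non-residue.
(55/79) = +1 → QR.
(77/79) = -1 → non-residue.
Total quadratic residues among the 4: 2.

2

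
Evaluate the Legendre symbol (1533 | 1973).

Reciprocity: 1533 ≡ 1 and 1973 ≡ 1 (mod 4), so (1533/1973) = +(1973/1533).
Reduce top mod 1533: now compute (440/1533).
Pull out 2^3: since 1533 ≡ 5 (mod 8), (2/1533) = -1, so (2/1533)^3 = -1.
Reciprocity: 55 ≡ 3 and 1533 ≡ 1 (mod 4), so (55/1533) = +(1533/55).
Reduce top mod 55: now compute (48/55).
Pull out 2^4: since 55 ≡ 7 (mod 8), (2/55) = +1, so (2/55)^4 = +1.
Reciprocity: 3 ≡ 3 and 55 ≡ 3 (mod 4), so (3/55) = −(55/3).
Reduce top mod 3: now compute (1/3).
Reached (1/3) = 1. Collecting the sign flips along the way, the symbol is +1.

1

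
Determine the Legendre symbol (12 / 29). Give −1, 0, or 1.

Pull out 2^2: since 29 ≡ 5 (mod 8), (2/29) = -1, so (2/29)^2 = +1.
Reciprocity: 3 ≡ 3 and 29 ≡ 1 (mod 4), so (3/29) = +(29/3).
Reduce top mod 3: now compute (2/3).
Pull out 2: since 3 ≡ 3 (mod 8), (2/3) = -1.
Reached (1/3) = 1. Collecting the sign flips along the way, the symbol is -1.

-1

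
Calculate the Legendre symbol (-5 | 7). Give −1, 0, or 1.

First reduce: -5 ≡ 2 (mod 7).
Pull out 2: since 7 ≡ 7 (mod 8), (2/7) = +1.
Reached (1/7) = 1. Collecting the sign flips along the way, the symbol is +1.

1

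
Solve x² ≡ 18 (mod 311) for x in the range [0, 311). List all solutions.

Since 311 ≡ 3 (mod 4), a square root of 18 is 18^((311+1)/4) = 18^78 mod 311.
Repeated squaring: 18^2≡13, 18^4≡169, 18^8≡260, 18^16≡113, 18^32≡18, 18^64≡13 (mod 311).
18^78 = 18^(64+8+4+2) ≡ 113 (mod 311).
Check: 113² = 12769 ≡ 18 (mod 311). The two roots are 113 and 198.

113, 198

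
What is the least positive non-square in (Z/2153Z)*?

3

(2/2153) = +1, so 2 is a residue.
(3/2153) = −1, so 3 is the smallest positive non-residue mod 2153.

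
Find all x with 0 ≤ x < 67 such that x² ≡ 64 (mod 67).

Since 67 ≡ 3 (mod 4), a square root of 64 is 64^((67+1)/4) = 64^17 mod 67.
Repeated squaring: 64^2≡9, 64^4≡14, 64^8≡62, 64^16≡25 (mod 67).
64^17 = 64^(16+1) ≡ 59 (mod 67).
Check: 59² = 3481 ≡ 64 (mod 67). The two roots are 8 and 59.

8, 59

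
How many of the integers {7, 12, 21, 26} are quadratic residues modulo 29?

1

(7/29) = +1 → QR.
(12/29) = -1 → non-residue.
(21/29) = -1 → non-residue.
(26/29) = -1 → non-residue.
Total quadratic residues among the 4: 1.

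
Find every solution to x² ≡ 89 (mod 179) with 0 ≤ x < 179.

39, 140

Since 179 ≡ 3 (mod 4), a square root of 89 is 89^((179+1)/4) = 89^45 mod 179.
Repeated squaring: 89^2≡45, 89^4≡56, 89^8≡93, 89^16≡57, 89^32≡27 (mod 179).
89^45 = 89^(32+8+4+1) ≡ 39 (mod 179).
Check: 39² = 1521 ≡ 89 (mod 179). The two roots are 39 and 140.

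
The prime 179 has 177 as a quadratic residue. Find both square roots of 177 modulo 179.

Since 179 ≡ 3 (mod 4), a square root of 177 is 177^((179+1)/4) = 177^45 mod 179.
Repeated squaring: 177^2≡4, 177^4≡16, 177^8≡77, 177^16≡22, 177^32≡126 (mod 179).
177^45 = 177^(32+8+4+1) ≡ 101 (mod 179).
Check: 101² = 10201 ≡ 177 (mod 179). The two roots are 78 and 101.

78, 101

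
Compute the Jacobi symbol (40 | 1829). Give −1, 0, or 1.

-1

Pull out 2^3: since 1829 ≡ 5 (mod 8), (2/1829) = -1, so (2/1829)^3 = -1.
Reciprocity: 5 ≡ 1 and 1829 ≡ 1 (mod 4), so (5/1829) = +(1829/5).
Reduce top mod 5: now compute (4/5).
Pull out 2^2: since 5 ≡ 5 (mod 8), (2/5) = -1, so (2/5)^2 = +1.
Reached (1/5) = 1. Collecting the sign flips along the way, the symbol is -1.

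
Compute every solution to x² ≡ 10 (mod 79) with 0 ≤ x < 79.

22, 57

Since 79 ≡ 3 (mod 4), a square root of 10 is 10^((79+1)/4) = 10^20 mod 79.
Repeated squaring: 10^2≡21, 10^4≡46, 10^8≡62, 10^16≡52 (mod 79).
10^20 = 10^(16+4) ≡ 22 (mod 79).
Check: 22² = 484 ≡ 10 (mod 79). The two roots are 22 and 57.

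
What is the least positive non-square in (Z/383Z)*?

(2/383) = +1, so 2 is a residue.
(3/383) = +1, so 3 is a residue.
(4/383) = +1, so 4 is a residue.
(5/383) = −1, so 5 is the smallest positive non-residue mod 383.

5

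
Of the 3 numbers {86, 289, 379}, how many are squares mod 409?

2

(86/409) = -1 → non-residue.
(289/409) = +1 → QR.
(379/409) = +1 → QR.
Total quadratic residues among the 3: 2.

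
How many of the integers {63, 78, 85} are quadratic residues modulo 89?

(63/89) = -1 → non-residue.
(78/89) = +1 → QR.
(85/89) = +1 → QR.
Total quadratic residues among the 3: 2.

2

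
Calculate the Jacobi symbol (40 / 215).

0

Pull out 2^3: since 215 ≡ 7 (mod 8), (2/215) = +1, so (2/215)^3 = +1.
Reciprocity: 5 ≡ 1 and 215 ≡ 3 (mod 4), so (5/215) = +(215/5).
Reduce top mod 5: now compute (0/5).
Top reduces to 0: gcd > 1, so the symbol is 0.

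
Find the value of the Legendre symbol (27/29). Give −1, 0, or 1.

-1

Reciprocity: 27 ≡ 3 and 29 ≡ 1 (mod 4), so (27/29) = +(29/27).
Reduce top mod 27: now compute (2/27).
Pull out 2: since 27 ≡ 3 (mod 8), (2/27) = -1.
Reached (1/27) = 1. Collecting the sign flips along the way, the symbol is -1.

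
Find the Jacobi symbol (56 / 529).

Pull out 2^3: since 529 ≡ 1 (mod 8), (2/529) = +1, so (2/529)^3 = +1.
Reciprocity: 7 ≡ 3 and 529 ≡ 1 (mod 4), so (7/529) = +(529/7).
Reduce top mod 7: now compute (4/7).
Pull out 2^2: since 7 ≡ 7 (mod 8), (2/7) = +1, so (2/7)^2 = +1.
Reached (1/7) = 1. Collecting the sign flips along the way, the symbol is +1.

1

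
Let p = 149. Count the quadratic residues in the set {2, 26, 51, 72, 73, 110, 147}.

(2/149) = -1 → non-residue.
(26/149) = +1 → QR.
(51/149) = -1 → non-residue.
(72/149) = -1 → non-residue.
(73/149) = +1 → QR.
(110/149) = +1 → QR.
(147/149) = -1 → non-residue.
Total quadratic residues among the 7: 3.

3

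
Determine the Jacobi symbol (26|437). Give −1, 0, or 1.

Pull out 2: since 437 ≡ 5 (mod 8), (2/437) = -1.
Reciprocity: 13 ≡ 1 and 437 ≡ 1 (mod 4), so (13/437) = +(437/13).
Reduce top mod 13: now compute (8/13).
Pull out 2^3: since 13 ≡ 5 (mod 8), (2/13) = -1, so (2/13)^3 = -1.
Reached (1/13) = 1. Collecting the sign flips along the way, the symbol is +1.

1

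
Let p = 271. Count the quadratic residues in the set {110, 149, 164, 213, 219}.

(110/271) = +1 → QR.
(149/271) = -1 → non-residue.
(164/271) = +1 → QR.
(213/271) = +1 → QR.
(219/271) = +1 → QR.
Total quadratic residues among the 5: 4.

4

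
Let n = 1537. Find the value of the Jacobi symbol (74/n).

Pull out 2: since 1537 ≡ 1 (mod 8), (2/1537) = +1.
Reciprocity: 37 ≡ 1 and 1537 ≡ 1 (mod 4), so (37/1537) = +(1537/37).
Reduce top mod 37: now compute (20/37).
Pull out 2^2: since 37 ≡ 5 (mod 8), (2/37) = -1, so (2/37)^2 = +1.
Reciprocity: 5 ≡ 1 and 37 ≡ 1 (mod 4), so (5/37) = +(37/5).
Reduce top mod 5: now compute (2/5).
Pull out 2: since 5 ≡ 5 (mod 8), (2/5) = -1.
Reached (1/5) = 1. Collecting the sign flips along the way, the symbol is -1.

-1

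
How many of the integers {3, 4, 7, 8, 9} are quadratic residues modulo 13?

(3/13) = +1 → QR.
(4/13) = +1 → QR.
(7/13) = -1 → non-residue.
(8/13) = -1 → non-residue.
(9/13) = +1 → QR.
Total quadratic residues among the 5: 3.

3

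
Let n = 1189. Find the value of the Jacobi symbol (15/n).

1

Reciprocity: 15 ≡ 3 and 1189 ≡ 1 (mod 4), so (15/1189) = +(1189/15).
Reduce top mod 15: now compute (4/15).
Pull out 2^2: since 15 ≡ 7 (mod 8), (2/15) = +1, so (2/15)^2 = +1.
Reached (1/15) = 1. Collecting the sign flips along the way, the symbol is +1.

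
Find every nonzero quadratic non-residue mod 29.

Square k = 1,…,14 (k and 29−k give the same square):
1²=1, 2²=4, 3²=9, 4²=16, 5²=25, 6²≡7, 7²≡20, 8²≡6, 9²≡23, 10²≡13, 11²≡5, 12²≡28, 13²≡24, 14²≡22 (mod 29).
The residues are {1, 4, 5, 6, 7, 9, 13, 16, 20, 22, 23, 24, 25, 28}; the non-residues are the remaining 14 nonzero classes.

2 3 8 10 11 12 14 15 17 18 19 21 26 27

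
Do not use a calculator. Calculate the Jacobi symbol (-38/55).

First reduce: -38 ≡ 17 (mod 55).
Reciprocity: 17 ≡ 1 and 55 ≡ 3 (mod 4), so (17/55) = +(55/17).
Reduce top mod 17: now compute (4/17).
Pull out 2^2: since 17 ≡ 1 (mod 8), (2/17) = +1, so (2/17)^2 = +1.
Reached (1/17) = 1. Collecting the sign flips along the way, the symbol is +1.

1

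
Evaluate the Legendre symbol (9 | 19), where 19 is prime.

Euler's criterion: (9/19) ≡ 9^9 (mod 19).
9^2 ≡ 5 (mod 19)
9^4 ≡ 6 (mod 19)
9^8 ≡ 17 (mod 19)
9^9 = 9^(8+1) ≡ 1 (mod 19).
Result is 1, so (9/19) = 1.

1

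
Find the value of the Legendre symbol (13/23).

1

Reciprocity: 13 ≡ 1 and 23 ≡ 3 (mod 4), so (13/23) = +(23/13).
Reduce top mod 13: now compute (10/13).
Pull out 2: since 13 ≡ 5 (mod 8), (2/13) = -1.
Reciprocity: 5 ≡ 1 and 13 ≡ 1 (mod 4), so (5/13) = +(13/5).
Reduce top mod 5: now compute (3/5).
Reciprocity: 3 ≡ 3 and 5 ≡ 1 (mod 4), so (3/5) = +(5/3).
Reduce top mod 3: now compute (2/3).
Pull out 2: since 3 ≡ 3 (mod 8), (2/3) = -1.
Reached (1/3) = 1. Collecting the sign flips along the way, the symbol is +1.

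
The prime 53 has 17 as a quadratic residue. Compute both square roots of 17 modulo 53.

21, 32

53 ≡ 1 (mod 4), so we find a root by search.
Trying successive values, 21² = 441 ≡ 17 (mod 53). The other root is 53 − 21 = 32.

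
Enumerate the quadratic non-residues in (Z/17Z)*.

3, 5, 6, 7, 10, 11, 12, 14

Square k = 1,…,8 (k and 17−k give the same square):
1²=1, 2²=4, 3²=9, 4²=16, 5²≡8, 6²≡2, 7²≡15, 8²≡13 (mod 17).
The residues are {1, 2, 4, 8, 9, 13, 15, 16}; the non-residues are the remaining 8 nonzero classes.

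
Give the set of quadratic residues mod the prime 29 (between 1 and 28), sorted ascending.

Square k = 1,…,14 (k and 29−k give the same square):
1²=1, 2²=4, 3²=9, 4²=16, 5²=25, 6²≡7, 7²≡20, 8²≡6, 9²≡23, 10²≡13, 11²≡5, 12²≡28, 13²≡24, 14²≡22 (mod 29).
So the quadratic residues mod 29 are {1, 4, 5, 6, 7, 9, 13, 16, 20, 22, 23, 24, 25, 28}.

1 4 5 6 7 9 13 16 20 22 23 24 25 28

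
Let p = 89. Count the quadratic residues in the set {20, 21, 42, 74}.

(20/89) = +1 → QR.
(21/89) = +1 → QR.
(42/89) = +1 → QR.
(74/89) = -1 → non-residue.
Total quadratic residues among the 4: 3.

3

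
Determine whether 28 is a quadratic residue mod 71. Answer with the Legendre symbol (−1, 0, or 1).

-1

Pull out 2^2: since 71 ≡ 7 (mod 8), (2/71) = +1, so (2/71)^2 = +1.
Reciprocity: 7 ≡ 3 and 71 ≡ 3 (mod 4), so (7/71) = −(71/7).
Reduce top mod 7: now compute (1/7).
Reached (1/7) = 1. Collecting the sign flips along the way, the symbol is -1.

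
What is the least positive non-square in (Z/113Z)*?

(2/113) = +1, so 2 is a residue.
(3/113) = −1, so 3 is the smallest positive non-residue mod 113.

3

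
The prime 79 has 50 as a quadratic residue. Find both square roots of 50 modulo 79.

34, 45

Since 79 ≡ 3 (mod 4), a square root of 50 is 50^((79+1)/4) = 50^20 mod 79.
Repeated squaring: 50^2≡51, 50^4≡73, 50^8≡36, 50^16≡32 (mod 79).
50^20 = 50^(16+4) ≡ 45 (mod 79).
Check: 45² = 2025 ≡ 50 (mod 79). The two roots are 34 and 45.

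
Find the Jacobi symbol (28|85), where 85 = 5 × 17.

Pull out 2^2: since 85 ≡ 5 (mod 8), (2/85) = -1, so (2/85)^2 = +1.
Reciprocity: 7 ≡ 3 and 85 ≡ 1 (mod 4), so (7/85) = +(85/7).
Reduce top mod 7: now compute (1/7).
Reached (1/7) = 1. Collecting the sign flips along the way, the symbol is +1.

1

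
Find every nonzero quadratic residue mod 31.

Square k = 1,…,15 (k and 31−k give the same square):
1²=1, 2²=4, 3²=9, 4²=16, 5²=25, 6²≡5, 7²≡18, 8²≡2, 9²≡19, 10²≡7, 11²≡28, 12²≡20, 13²≡14, 14²≡10, 15²≡8 (mod 31).
So the quadratic residues mod 31 are {1, 2, 4, 5, 7, 8, 9, 10, 14, 16, 18, 19, 20, 25, 28}.

1 2 4 5 7 8 9 10 14 16 18 19 20 25 28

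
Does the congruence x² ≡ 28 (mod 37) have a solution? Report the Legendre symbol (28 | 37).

Pull out 2^2: since 37 ≡ 5 (mod 8), (2/37) = -1, so (2/37)^2 = +1.
Reciprocity: 7 ≡ 3 and 37 ≡ 1 (mod 4), so (7/37) = +(37/7).
Reduce top mod 7: now compute (2/7).
Pull out 2: since 7 ≡ 7 (mod 8), (2/7) = +1.
Reached (1/7) = 1. Collecting the sign flips along the way, the symbol is +1.

1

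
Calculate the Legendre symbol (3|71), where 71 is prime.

Reciprocity: 3 ≡ 3 and 71 ≡ 3 (mod 4), so (3/71) = −(71/3).
Reduce top mod 3: now compute (2/3).
Pull out 2: since 3 ≡ 3 (mod 8), (2/3) = -1.
Reached (1/3) = 1. Collecting the sign flips along the way, the symbol is +1.

1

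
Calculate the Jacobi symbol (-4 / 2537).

First reduce: -4 ≡ 2533 (mod 2537).
Reciprocity: 2533 ≡ 1 and 2537 ≡ 1 (mod 4), so (2533/2537) = +(2537/2533).
Reduce top mod 2533: now compute (4/2533).
Pull out 2^2: since 2533 ≡ 5 (mod 8), (2/2533) = -1, so (2/2533)^2 = +1.
Reached (1/2533) = 1. Collecting the sign flips along the way, the symbol is +1.

1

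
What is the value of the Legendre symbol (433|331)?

1

Euler's criterion: (433/331) ≡ 102^165 (mod 331).
102^2 ≡ 143 (mod 331)
102^4 ≡ 258 (mod 331)
102^8 ≡ 33 (mod 331)
102^16 ≡ 96 (mod 331)
102^32 ≡ 279 (mod 331)
102^64 ≡ 56 (mod 331)
102^128 ≡ 157 (mod 331)
102^165 = 102^(128+32+4+1) ≡ 1 (mod 331).
Result is 1, so (433/331) = 1.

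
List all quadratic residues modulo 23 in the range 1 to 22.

1,2,3,4,6,8,9,12,13,16,18

Square k = 1,…,11 (k and 23−k give the same square):
1²=1, 2²=4, 3²=9, 4²=16, 5²≡2, 6²≡13, 7²≡3, 8²≡18, 9²≡12, 10²≡8, 11²≡6 (mod 23).
So the quadratic residues mod 23 are {1, 2, 3, 4, 6, 8, 9, 12, 13, 16, 18}.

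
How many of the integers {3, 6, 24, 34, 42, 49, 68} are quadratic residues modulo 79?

(3/79) = -1 → non-residue.
(6/79) = -1 → non-residue.
(24/79) = -1 → non-residue.
(34/79) = -1 → non-residue.
(42/79) = +1 → QR.
(49/79) = +1 → QR.
(68/79) = -1 → non-residue.
Total quadratic residues among the 7: 2.

2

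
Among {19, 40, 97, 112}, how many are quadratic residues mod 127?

1

(19/127) = +1 → QR.
(40/127) = -1 → non-residue.
(97/127) = -1 → non-residue.
(112/127) = -1 → non-residue.
Total quadratic residues among the 4: 1.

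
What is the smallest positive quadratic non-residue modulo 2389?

2

(2/2389) = −1, so 2 is the smallest positive non-residue mod 2389.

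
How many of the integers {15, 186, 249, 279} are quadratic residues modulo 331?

(15/331) = -1 → non-residue.
(186/331) = +1 → QR.
(249/331) = -1 → non-residue.
(279/331) = +1 → QR.
Total quadratic residues among the 4: 2.

2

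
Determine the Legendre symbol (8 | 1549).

-1

Pull out 2^3: since 1549 ≡ 5 (mod 8), (2/1549) = -1, so (2/1549)^3 = -1.
Reached (1/1549) = 1. Collecting the sign flips along the way, the symbol is -1.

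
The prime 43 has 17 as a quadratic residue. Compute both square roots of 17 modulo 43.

Since 43 ≡ 3 (mod 4), a square root of 17 is 17^((43+1)/4) = 17^11 mod 43.
Repeated squaring: 17^2≡31, 17^4≡15, 17^8≡10 (mod 43).
17^11 = 17^(8+2+1) ≡ 24 (mod 43).
Check: 24² = 576 ≡ 17 (mod 43). The two roots are 19 and 24.

19, 24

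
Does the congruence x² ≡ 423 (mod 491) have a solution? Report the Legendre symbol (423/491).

Reciprocity: 423 ≡ 3 and 491 ≡ 3 (mod 4), so (423/491) = −(491/423).
Reduce top mod 423: now compute (68/423).
Pull out 2^2: since 423 ≡ 7 (mod 8), (2/423) = +1, so (2/423)^2 = +1.
Reciprocity: 17 ≡ 1 and 423 ≡ 3 (mod 4), so (17/423) = +(423/17).
Reduce top mod 17: now compute (15/17).
Reciprocity: 15 ≡ 3 and 17 ≡ 1 (mod 4), so (15/17) = +(17/15).
Reduce top mod 15: now compute (2/15).
Pull out 2: since 15 ≡ 7 (mod 8), (2/15) = +1.
Reached (1/15) = 1. Collecting the sign flips along the way, the symbol is -1.

-1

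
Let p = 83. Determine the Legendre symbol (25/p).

Reciprocity: 25 ≡ 1 and 83 ≡ 3 (mod 4), so (25/83) = +(83/25).
Reduce top mod 25: now compute (8/25).
Pull out 2^3: since 25 ≡ 1 (mod 8), (2/25) = +1, so (2/25)^3 = +1.
Reached (1/25) = 1. Collecting the sign flips along the way, the symbol is +1.

1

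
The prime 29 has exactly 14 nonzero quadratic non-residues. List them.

2 3 8 10 11 12 14 15 17 18 19 21 26 27

Square k = 1,…,14 (k and 29−k give the same square):
1²=1, 2²=4, 3²=9, 4²=16, 5²=25, 6²≡7, 7²≡20, 8²≡6, 9²≡23, 10²≡13, 11²≡5, 12²≡28, 13²≡24, 14²≡22 (mod 29).
The residues are {1, 4, 5, 6, 7, 9, 13, 16, 20, 22, 23, 24, 25, 28}; the non-residues are the remaining 14 nonzero classes.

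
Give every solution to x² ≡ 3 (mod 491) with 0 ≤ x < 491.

113, 378

Since 491 ≡ 3 (mod 4), a square root of 3 is 3^((491+1)/4) = 3^123 mod 491.
Repeated squaring: 3^2≡9, 3^4≡81, 3^8≡178, 3^16≡260, 3^32≡333, 3^64≡414 (mod 491).
3^123 = 3^(64+32+16+8+2+1) ≡ 378 (mod 491).
Check: 378² = 142884 ≡ 3 (mod 491). The two roots are 113 and 378.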